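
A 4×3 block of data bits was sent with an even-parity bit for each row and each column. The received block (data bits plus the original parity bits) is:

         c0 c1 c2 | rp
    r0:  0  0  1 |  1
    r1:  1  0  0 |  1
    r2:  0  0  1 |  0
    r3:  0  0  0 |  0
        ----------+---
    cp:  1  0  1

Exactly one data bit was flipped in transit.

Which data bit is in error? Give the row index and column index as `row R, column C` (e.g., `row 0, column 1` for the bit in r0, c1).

Recompute each row's even parity and compare to rp:
  r0: data parity 1, sent rp 1 → ok
  r1: data parity 1, sent rp 1 → ok
  r2: data parity 1, sent rp 0 → mismatch
  r3: data parity 0, sent rp 0 → ok
Recompute each column's even parity and compare to cp:
  c0: data parity 1, sent cp 1 → ok
  c1: data parity 0, sent cp 0 → ok
  c2: data parity 0, sent cp 1 → mismatch
Exactly one row (r2) and one column (c2) fail → the flipped bit is at their intersection.

row 2, column 2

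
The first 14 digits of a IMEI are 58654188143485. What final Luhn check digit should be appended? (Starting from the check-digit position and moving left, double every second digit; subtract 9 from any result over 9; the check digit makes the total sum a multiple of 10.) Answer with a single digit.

1

Partial digits right→left: 5 8 4 3 4 1 8 8 1 4 5 6 8 5
Double every second digit counting from the check-digit position (so the 1st, 3rd, 5th, ... of the partial from the right).
  doubled (with −9 where >9): 1 8 8 7 2 1 7 → sum 34
  kept as-is: 8 3 1 8 4 6 5 → sum 35
Total = 34 + 35 = 69.
Check digit = (10 − (69 mod 10)) mod 10 = 1.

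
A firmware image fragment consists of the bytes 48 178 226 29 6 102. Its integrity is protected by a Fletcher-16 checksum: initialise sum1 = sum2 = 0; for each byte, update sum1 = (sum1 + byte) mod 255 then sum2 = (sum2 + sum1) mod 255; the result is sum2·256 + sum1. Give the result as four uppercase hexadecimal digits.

F34F

Running sums (mod 255):
  after byte 0 (48): sum1=48, sum2=48
  after byte 1 (178): sum1=226, sum2=19
  after byte 2 (226): sum1=197, sum2=216
  after byte 3 (29): sum1=226, sum2=187
  after byte 4 (6): sum1=232, sum2=164
  after byte 5 (102): sum1=79, sum2=243
Checksum = sum2·256 + sum1 = 243·256 + 79 = 62287 = 0xF34F.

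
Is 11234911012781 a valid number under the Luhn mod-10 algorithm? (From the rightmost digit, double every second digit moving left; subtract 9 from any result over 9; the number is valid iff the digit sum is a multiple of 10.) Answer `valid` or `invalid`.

valid

From the right, keep odd positions and double even positions (subtract 9 from any doubled value over 9):
  doubled (positions 2,4,...): 7 4 0 2 8 4 2 → sum 27
  kept (positions 1,3,...): 1 7 1 1 9 3 1 → sum 23
Total = 50.
50 mod 10 = 0, so the number is valid.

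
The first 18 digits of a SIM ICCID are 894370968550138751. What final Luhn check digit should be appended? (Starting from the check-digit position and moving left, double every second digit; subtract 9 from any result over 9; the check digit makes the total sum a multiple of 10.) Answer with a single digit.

Partial digits right→left: 1 5 7 8 3 1 0 5 5 8 6 9 0 7 3 4 9 8
Double every second digit counting from the check-digit position (so the 1st, 3rd, 5th, ... of the partial from the right).
  doubled (with −9 where >9): 2 5 6 0 1 3 0 6 9 → sum 32
  kept as-is: 5 8 1 5 8 9 7 4 8 → sum 55
Total = 32 + 55 = 87.
Check digit = (10 − (87 mod 10)) mod 10 = 3.

3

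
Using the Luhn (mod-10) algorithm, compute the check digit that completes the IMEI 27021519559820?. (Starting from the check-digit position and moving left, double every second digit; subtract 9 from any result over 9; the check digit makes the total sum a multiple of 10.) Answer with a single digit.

Partial digits right→left: 0 2 8 9 5 5 9 1 5 1 2 0 7 2
Double every second digit counting from the check-digit position (so the 1st, 3rd, 5th, ... of the partial from the right).
  doubled (with −9 where >9): 0 7 1 9 1 4 5 → sum 27
  kept as-is: 2 9 5 1 1 0 2 → sum 20
Total = 27 + 20 = 47.
Check digit = (10 − (47 mod 10)) mod 10 = 3.

3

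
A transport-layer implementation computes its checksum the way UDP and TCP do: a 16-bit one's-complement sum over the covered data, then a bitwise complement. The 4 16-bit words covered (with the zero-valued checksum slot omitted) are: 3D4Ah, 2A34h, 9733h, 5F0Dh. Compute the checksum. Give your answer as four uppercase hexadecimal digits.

A240

One's-complement addition (fold any carry out of bit 15 back into bit 0):
  0x3D4A + 0x2A34 = 0x0677E
  0x677E + 0x9733 = 0x0FEB1
  0xFEB1 + 0x5F0D = 0x15DBE → wrap carry → 0x5DBF
One's-complement sum = 0x5DBF.
Checksum = ~0x5DBF & 0xFFFF = 0xA240.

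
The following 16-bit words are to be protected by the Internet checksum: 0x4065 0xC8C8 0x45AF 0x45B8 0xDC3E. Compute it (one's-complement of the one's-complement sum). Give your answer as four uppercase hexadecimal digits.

One's-complement addition (fold any carry out of bit 15 back into bit 0):
  0x4065 + 0xC8C8 = 0x1092D → wrap carry → 0x092E
  0x092E + 0x45AF = 0x04EDD
  0x4EDD + 0x45B8 = 0x09495
  0x9495 + 0xDC3E = 0x170D3 → wrap carry → 0x70D4
One's-complement sum = 0x70D4.
Checksum = ~0x70D4 & 0xFFFF = 0x8F2B.

8F2B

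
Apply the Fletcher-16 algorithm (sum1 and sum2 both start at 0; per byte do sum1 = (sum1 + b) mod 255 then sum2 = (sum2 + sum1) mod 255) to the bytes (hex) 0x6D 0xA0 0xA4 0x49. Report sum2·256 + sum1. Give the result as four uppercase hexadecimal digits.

Running sums (mod 255):
  after byte 0 (0x6D): sum1=109, sum2=109
  after byte 1 (0xA0): sum1=14, sum2=123
  after byte 2 (0xA4): sum1=178, sum2=46
  after byte 3 (0x49): sum1=251, sum2=42
Checksum = sum2·256 + sum1 = 42·256 + 251 = 11003 = 0x2AFB.

2AFB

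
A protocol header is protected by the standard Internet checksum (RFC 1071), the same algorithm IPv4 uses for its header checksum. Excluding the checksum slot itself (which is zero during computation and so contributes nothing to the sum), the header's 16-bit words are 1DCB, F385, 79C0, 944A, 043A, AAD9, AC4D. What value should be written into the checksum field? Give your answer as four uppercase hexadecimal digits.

8542

One's-complement addition (fold any carry out of bit 15 back into bit 0):
  0x1DCB + 0xF385 = 0x11150 → wrap carry → 0x1151
  0x1151 + 0x79C0 = 0x08B11
  0x8B11 + 0x944A = 0x11F5B → wrap carry → 0x1F5C
  0x1F5C + 0x043A = 0x02396
  0x2396 + 0xAAD9 = 0x0CE6F
  0xCE6F + 0xAC4D = 0x17ABC → wrap carry → 0x7ABD
One's-complement sum = 0x7ABD.
Checksum = ~0x7ABD & 0xFFFF = 0x8542.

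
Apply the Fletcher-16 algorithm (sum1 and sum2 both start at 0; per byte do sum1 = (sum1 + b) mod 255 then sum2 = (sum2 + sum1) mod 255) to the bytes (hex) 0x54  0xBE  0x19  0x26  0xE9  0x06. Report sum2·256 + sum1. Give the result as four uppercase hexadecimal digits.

6442

Running sums (mod 255):
  after byte 0 (0x54): sum1=84, sum2=84
  after byte 1 (0xBE): sum1=19, sum2=103
  after byte 2 (0x19): sum1=44, sum2=147
  after byte 3 (0x26): sum1=82, sum2=229
  after byte 4 (0xE9): sum1=60, sum2=34
  after byte 5 (0x06): sum1=66, sum2=100
Checksum = sum2·256 + sum1 = 100·256 + 66 = 25666 = 0x6442.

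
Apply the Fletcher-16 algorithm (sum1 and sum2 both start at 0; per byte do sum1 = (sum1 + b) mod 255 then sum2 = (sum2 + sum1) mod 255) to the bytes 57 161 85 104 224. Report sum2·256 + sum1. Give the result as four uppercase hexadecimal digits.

Running sums (mod 255):
  after byte 0 (57): sum1=57, sum2=57
  after byte 1 (161): sum1=218, sum2=20
  after byte 2 (85): sum1=48, sum2=68
  after byte 3 (104): sum1=152, sum2=220
  after byte 4 (224): sum1=121, sum2=86
Checksum = sum2·256 + sum1 = 86·256 + 121 = 22137 = 0x5679.

5679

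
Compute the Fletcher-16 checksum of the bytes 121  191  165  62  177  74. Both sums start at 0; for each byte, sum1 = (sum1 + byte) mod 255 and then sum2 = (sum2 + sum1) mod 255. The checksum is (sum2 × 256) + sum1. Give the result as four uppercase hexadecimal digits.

Running sums (mod 255):
  after byte 0 (121): sum1=121, sum2=121
  after byte 1 (191): sum1=57, sum2=178
  after byte 2 (165): sum1=222, sum2=145
  after byte 3 (62): sum1=29, sum2=174
  after byte 4 (177): sum1=206, sum2=125
  after byte 5 (74): sum1=25, sum2=150
Checksum = sum2·256 + sum1 = 150·256 + 25 = 38425 = 0x9619.

9619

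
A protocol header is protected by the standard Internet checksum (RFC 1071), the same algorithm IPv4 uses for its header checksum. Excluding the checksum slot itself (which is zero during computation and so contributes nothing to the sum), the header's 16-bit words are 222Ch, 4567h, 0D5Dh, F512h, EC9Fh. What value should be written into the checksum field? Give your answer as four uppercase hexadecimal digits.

One's-complement addition (fold any carry out of bit 15 back into bit 0):
  0x222C + 0x4567 = 0x06793
  0x6793 + 0x0D5D = 0x074F0
  0x74F0 + 0xF512 = 0x16A02 → wrap carry → 0x6A03
  0x6A03 + 0xEC9F = 0x156A2 → wrap carry → 0x56A3
One's-complement sum = 0x56A3.
Checksum = ~0x56A3 & 0xFFFF = 0xA95C.

A95C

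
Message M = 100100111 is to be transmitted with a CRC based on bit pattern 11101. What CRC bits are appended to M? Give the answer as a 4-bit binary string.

0111

Append 4 zeros: 1001001110000. Divide by 11101 (XOR where the leading bit is 1):
  pos 0: 10010 XOR 11101 = 01111
  pos 1: 11110 XOR 11101 = 00011
  pos 4: 11111 XOR 11101 = 00010
  pos 7: 10000 XOR 11101 = 01101
  pos 8: 11010 XOR 11101 = 00111
Remainder (last 4 bits) = 0111. This is the CRC / FCS.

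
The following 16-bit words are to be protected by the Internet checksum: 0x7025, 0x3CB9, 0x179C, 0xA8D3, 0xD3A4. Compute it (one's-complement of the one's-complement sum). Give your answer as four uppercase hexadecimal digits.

One's-complement addition (fold any carry out of bit 15 back into bit 0):
  0x7025 + 0x3CB9 = 0x0ACDE
  0xACDE + 0x179C = 0x0C47A
  0xC47A + 0xA8D3 = 0x16D4D → wrap carry → 0x6D4E
  0x6D4E + 0xD3A4 = 0x140F2 → wrap carry → 0x40F3
One's-complement sum = 0x40F3.
Checksum = ~0x40F3 & 0xFFFF = 0xBF0C.

BF0C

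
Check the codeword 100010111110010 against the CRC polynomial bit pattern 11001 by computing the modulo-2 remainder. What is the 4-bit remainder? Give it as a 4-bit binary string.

Modulo-2 division of 100010111110010 by 11001:
  pos 0: 10001 XOR 11001 = 01000
  pos 1: 10000 XOR 11001 = 01001
  pos 2: 10011 XOR 11001 = 01010
  pos 3: 10101 XOR 11001 = 01100
  pos 4: 11001 XOR 11001 = 00000
  pos 9: 11001 XOR 11001 = 00000
Remainder = 0000 (zero — the frame passes the CRC check).

0000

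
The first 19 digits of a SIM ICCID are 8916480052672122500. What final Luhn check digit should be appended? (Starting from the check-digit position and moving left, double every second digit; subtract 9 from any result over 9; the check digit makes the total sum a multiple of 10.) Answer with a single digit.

Partial digits right→left: 0 0 5 2 2 1 2 7 6 2 5 0 0 8 4 6 1 9 8
Double every second digit counting from the check-digit position (so the 1st, 3rd, 5th, ... of the partial from the right).
  doubled (with −9 where >9): 0 1 4 4 3 1 0 8 2 7 → sum 30
  kept as-is: 0 2 1 7 2 0 8 6 9 → sum 35
Total = 30 + 35 = 65.
Check digit = (10 − (65 mod 10)) mod 10 = 5.

5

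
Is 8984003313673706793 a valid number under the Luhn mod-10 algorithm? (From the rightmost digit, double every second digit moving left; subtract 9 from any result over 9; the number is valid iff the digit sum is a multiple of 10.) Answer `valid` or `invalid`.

valid

From the right, keep odd positions and double even positions (subtract 9 from any doubled value over 9):
  doubled (positions 2,4,...): 9 3 5 5 6 6 0 8 9 → sum 51
  kept (positions 1,3,...): 3 7 0 3 6 1 3 0 8 8 → sum 39
Total = 90.
90 mod 10 = 0, so the number is valid.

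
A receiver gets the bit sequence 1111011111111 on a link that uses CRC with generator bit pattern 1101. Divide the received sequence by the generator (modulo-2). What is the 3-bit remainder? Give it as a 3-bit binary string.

100

Modulo-2 division of 1111011111111 by 1101:
  pos 0: 1111 XOR 1101 = 0010
  pos 2: 1001 XOR 1101 = 0100
  pos 3: 1001 XOR 1101 = 0100
  pos 4: 1001 XOR 1101 = 0100
  pos 5: 1001 XOR 1101 = 0100
  pos 6: 1001 XOR 1101 = 0100
  pos 7: 1001 XOR 1101 = 0100
  pos 8: 1001 XOR 1101 = 0100
  pos 9: 1001 XOR 1101 = 0100
Remainder = 100 (nonzero — an error is detected).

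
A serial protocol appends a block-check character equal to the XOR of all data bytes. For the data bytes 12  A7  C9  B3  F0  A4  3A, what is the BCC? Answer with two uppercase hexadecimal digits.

A1

XOR the bytes together:
  start with 0x12
  0x12 ⊕ 0xA7 = 0xB5
  0xB5 ⊕ 0xC9 = 0x7C
  0x7C ⊕ 0xB3 = 0xCF
  0xCF ⊕ 0xF0 = 0x3F
  0x3F ⊕ 0xA4 = 0x9B
  0x9B ⊕ 0x3A = 0xA1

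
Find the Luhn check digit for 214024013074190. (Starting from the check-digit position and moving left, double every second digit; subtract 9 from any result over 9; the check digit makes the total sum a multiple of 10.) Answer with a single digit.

Partial digits right→left: 0 9 1 4 7 0 3 1 0 4 2 0 4 1 2
Double every second digit counting from the check-digit position (so the 1st, 3rd, 5th, ... of the partial from the right).
  doubled (with −9 where >9): 0 2 5 6 0 4 8 4 → sum 29
  kept as-is: 9 4 0 1 4 0 1 → sum 19
Total = 29 + 19 = 48.
Check digit = (10 − (48 mod 10)) mod 10 = 2.

2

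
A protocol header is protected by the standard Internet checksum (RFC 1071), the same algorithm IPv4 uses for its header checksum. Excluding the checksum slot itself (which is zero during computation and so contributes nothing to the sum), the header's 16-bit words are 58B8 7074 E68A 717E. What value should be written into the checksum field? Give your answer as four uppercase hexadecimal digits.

One's-complement addition (fold any carry out of bit 15 back into bit 0):
  0x58B8 + 0x7074 = 0x0C92C
  0xC92C + 0xE68A = 0x1AFB6 → wrap carry → 0xAFB7
  0xAFB7 + 0x717E = 0x12135 → wrap carry → 0x2136
One's-complement sum = 0x2136.
Checksum = ~0x2136 & 0xFFFF = 0xDEC9.

DEC9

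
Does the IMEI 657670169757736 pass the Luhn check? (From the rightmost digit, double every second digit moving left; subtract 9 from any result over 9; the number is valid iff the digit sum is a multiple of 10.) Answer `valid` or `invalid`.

invalid

From the right, keep odd positions and double even positions (subtract 9 from any doubled value over 9):
  doubled (positions 2,4,...): 6 5 5 3 0 3 1 → sum 23
  kept (positions 1,3,...): 6 7 5 9 1 7 7 6 → sum 48
Total = 71.
71 mod 10 = 1, so the number is invalid.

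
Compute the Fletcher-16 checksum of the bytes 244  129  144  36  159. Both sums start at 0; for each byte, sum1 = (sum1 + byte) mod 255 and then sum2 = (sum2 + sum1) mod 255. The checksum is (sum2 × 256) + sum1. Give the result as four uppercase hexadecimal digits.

68CA

Running sums (mod 255):
  after byte 0 (244): sum1=244, sum2=244
  after byte 1 (129): sum1=118, sum2=107
  after byte 2 (144): sum1=7, sum2=114
  after byte 3 (36): sum1=43, sum2=157
  after byte 4 (159): sum1=202, sum2=104
Checksum = sum2·256 + sum1 = 104·256 + 202 = 26826 = 0x68CA.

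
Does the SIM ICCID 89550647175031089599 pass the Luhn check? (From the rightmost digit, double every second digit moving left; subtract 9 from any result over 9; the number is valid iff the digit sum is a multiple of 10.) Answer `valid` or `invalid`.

From the right, keep odd positions and double even positions (subtract 9 from any doubled value over 9):
  doubled (positions 2,4,...): 9 9 0 6 1 2 8 0 1 7 → sum 43
  kept (positions 1,3,...): 9 5 8 1 0 7 7 6 5 9 → sum 57
Total = 100.
100 mod 10 = 0, so the number is valid.

valid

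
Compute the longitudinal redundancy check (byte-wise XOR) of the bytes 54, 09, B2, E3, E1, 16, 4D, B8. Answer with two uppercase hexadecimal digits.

0E

XOR the bytes together:
  start with 0x54
  0x54 ⊕ 0x09 = 0x5D
  0x5D ⊕ 0xB2 = 0xEF
  0xEF ⊕ 0xE3 = 0x0C
  0x0C ⊕ 0xE1 = 0xED
  0xED ⊕ 0x16 = 0xFB
  0xFB ⊕ 0x4D = 0xB6
  0xB6 ⊕ 0xB8 = 0x0E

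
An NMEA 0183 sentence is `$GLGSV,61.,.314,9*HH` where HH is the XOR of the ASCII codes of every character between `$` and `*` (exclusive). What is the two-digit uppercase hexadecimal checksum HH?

6D

XOR the ASCII codes of the payload characters:
  'G' = 0x47 → acc = 0x47
  'L' = 0x4C → acc = 0x0B
  'G' = 0x47 → acc = 0x4C
  'S' = 0x53 → acc = 0x1F
  'V' = 0x56 → acc = 0x49
  ',' = 0x2C → acc = 0x65
  '6' = 0x36 → acc = 0x53
  '1' = 0x31 → acc = 0x62
  '.' = 0x2E → acc = 0x4C
  ',' = 0x2C → acc = 0x60
  '.' = 0x2E → acc = 0x4E
  '3' = 0x33 → acc = 0x7D
  '1' = 0x31 → acc = 0x4C
  '4' = 0x34 → acc = 0x78
  ',' = 0x2C → acc = 0x54
  '9' = 0x39 → acc = 0x6D
Checksum = 0x6D.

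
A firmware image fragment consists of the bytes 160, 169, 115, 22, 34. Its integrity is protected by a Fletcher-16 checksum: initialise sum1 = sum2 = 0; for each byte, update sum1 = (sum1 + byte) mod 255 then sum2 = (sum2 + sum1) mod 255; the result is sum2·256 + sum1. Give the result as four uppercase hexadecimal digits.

Running sums (mod 255):
  after byte 0 (160): sum1=160, sum2=160
  after byte 1 (169): sum1=74, sum2=234
  after byte 2 (115): sum1=189, sum2=168
  after byte 3 (22): sum1=211, sum2=124
  after byte 4 (34): sum1=245, sum2=114
Checksum = sum2·256 + sum1 = 114·256 + 245 = 29429 = 0x72F5.

72F5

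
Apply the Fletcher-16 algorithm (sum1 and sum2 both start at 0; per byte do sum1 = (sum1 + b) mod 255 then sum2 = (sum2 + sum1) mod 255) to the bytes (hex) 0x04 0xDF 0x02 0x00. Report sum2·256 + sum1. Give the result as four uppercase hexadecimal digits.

Running sums (mod 255):
  after byte 0 (0x04): sum1=4, sum2=4
  after byte 1 (0xDF): sum1=227, sum2=231
  after byte 2 (0x02): sum1=229, sum2=205
  after byte 3 (0x00): sum1=229, sum2=179
Checksum = sum2·256 + sum1 = 179·256 + 229 = 46053 = 0xB3E5.

B3E5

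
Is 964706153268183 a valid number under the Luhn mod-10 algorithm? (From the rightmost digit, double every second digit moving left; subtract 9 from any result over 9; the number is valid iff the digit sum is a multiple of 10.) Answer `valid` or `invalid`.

invalid

From the right, keep odd positions and double even positions (subtract 9 from any doubled value over 9):
  doubled (positions 2,4,...): 7 7 4 1 3 5 3 → sum 30
  kept (positions 1,3,...): 3 1 6 3 1 0 4 9 → sum 27
Total = 57.
57 mod 10 = 7, so the number is invalid.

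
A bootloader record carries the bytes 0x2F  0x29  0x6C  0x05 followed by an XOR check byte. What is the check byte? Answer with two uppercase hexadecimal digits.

6F

XOR the bytes together:
  start with 0x2F
  0x2F ⊕ 0x29 = 0x06
  0x06 ⊕ 0x6C = 0x6A
  0x6A ⊕ 0x05 = 0x6F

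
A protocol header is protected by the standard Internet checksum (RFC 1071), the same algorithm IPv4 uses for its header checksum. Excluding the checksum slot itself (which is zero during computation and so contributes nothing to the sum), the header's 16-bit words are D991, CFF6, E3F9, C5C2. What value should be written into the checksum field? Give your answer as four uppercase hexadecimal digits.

One's-complement addition (fold any carry out of bit 15 back into bit 0):
  0xD991 + 0xCFF6 = 0x1A987 → wrap carry → 0xA988
  0xA988 + 0xE3F9 = 0x18D81 → wrap carry → 0x8D82
  0x8D82 + 0xC5C2 = 0x15344 → wrap carry → 0x5345
One's-complement sum = 0x5345.
Checksum = ~0x5345 & 0xFFFF = 0xACBA.

ACBA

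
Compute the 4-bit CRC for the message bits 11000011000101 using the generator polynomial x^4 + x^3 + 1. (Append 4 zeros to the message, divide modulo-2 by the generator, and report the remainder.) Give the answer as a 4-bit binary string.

0111

Append 4 zeros: 110000110001010000. Divide by 11001 (XOR where the leading bit is 1):
  pos 0: 11000 XOR 11001 = 00001
  pos 4: 10110 XOR 11001 = 01111
  pos 5: 11110 XOR 11001 = 00111
  pos 7: 11101 XOR 11001 = 00100
  pos 9: 10001 XOR 11001 = 01000
  pos 10: 10000 XOR 11001 = 01001
  pos 11: 10010 XOR 11001 = 01011
  pos 12: 10110 XOR 11001 = 01111
  pos 13: 11110 XOR 11001 = 00111
Remainder (last 4 bits) = 0111. This is the CRC / FCS.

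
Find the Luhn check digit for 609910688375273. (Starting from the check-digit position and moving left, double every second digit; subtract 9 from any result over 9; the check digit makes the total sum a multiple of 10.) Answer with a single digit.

Partial digits right→left: 3 7 2 5 7 3 8 8 6 0 1 9 9 0 6
Double every second digit counting from the check-digit position (so the 1st, 3rd, 5th, ... of the partial from the right).
  doubled (with −9 where >9): 6 4 5 7 3 2 9 3 → sum 39
  kept as-is: 7 5 3 8 0 9 0 → sum 32
Total = 39 + 32 = 71.
Check digit = (10 − (71 mod 10)) mod 10 = 9.

9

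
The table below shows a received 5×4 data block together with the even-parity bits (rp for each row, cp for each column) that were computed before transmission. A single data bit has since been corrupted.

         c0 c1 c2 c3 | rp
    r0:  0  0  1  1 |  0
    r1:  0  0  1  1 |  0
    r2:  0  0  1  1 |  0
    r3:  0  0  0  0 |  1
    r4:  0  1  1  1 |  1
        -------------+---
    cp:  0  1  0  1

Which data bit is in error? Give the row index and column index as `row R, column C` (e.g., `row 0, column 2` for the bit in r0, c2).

row 3, column 3

Recompute each row's even parity and compare to rp:
  r0: data parity 0, sent rp 0 → ok
  r1: data parity 0, sent rp 0 → ok
  r2: data parity 0, sent rp 0 → ok
  r3: data parity 0, sent rp 1 → mismatch
  r4: data parity 1, sent rp 1 → ok
Recompute each column's even parity and compare to cp:
  c0: data parity 0, sent cp 0 → ok
  c1: data parity 1, sent cp 1 → ok
  c2: data parity 0, sent cp 0 → ok
  c3: data parity 0, sent cp 1 → mismatch
Exactly one row (r3) and one column (c3) fail → the flipped bit is at their intersection.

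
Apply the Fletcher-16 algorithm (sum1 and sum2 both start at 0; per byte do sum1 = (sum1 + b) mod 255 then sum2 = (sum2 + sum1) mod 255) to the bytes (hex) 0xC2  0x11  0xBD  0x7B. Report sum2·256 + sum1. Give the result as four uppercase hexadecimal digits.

350D

Running sums (mod 255):
  after byte 0 (0xC2): sum1=194, sum2=194
  after byte 1 (0x11): sum1=211, sum2=150
  after byte 2 (0xBD): sum1=145, sum2=40
  after byte 3 (0x7B): sum1=13, sum2=53
Checksum = sum2·256 + sum1 = 53·256 + 13 = 13581 = 0x350D.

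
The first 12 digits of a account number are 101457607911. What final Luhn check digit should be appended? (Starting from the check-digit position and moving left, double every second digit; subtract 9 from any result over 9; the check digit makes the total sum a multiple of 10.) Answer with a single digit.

Partial digits right→left: 1 1 9 7 0 6 7 5 4 1 0 1
Double every second digit counting from the check-digit position (so the 1st, 3rd, 5th, ... of the partial from the right).
  doubled (with −9 where >9): 2 9 0 5 8 0 → sum 24
  kept as-is: 1 7 6 5 1 1 → sum 21
Total = 24 + 21 = 45.
Check digit = (10 − (45 mod 10)) mod 10 = 5.

5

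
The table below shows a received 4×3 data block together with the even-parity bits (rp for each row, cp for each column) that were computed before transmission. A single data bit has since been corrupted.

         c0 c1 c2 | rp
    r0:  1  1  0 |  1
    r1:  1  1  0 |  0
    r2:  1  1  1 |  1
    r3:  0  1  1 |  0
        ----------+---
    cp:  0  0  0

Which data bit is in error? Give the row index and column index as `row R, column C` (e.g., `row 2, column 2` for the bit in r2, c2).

row 0, column 0

Recompute each row's even parity and compare to rp:
  r0: data parity 0, sent rp 1 → mismatch
  r1: data parity 0, sent rp 0 → ok
  r2: data parity 1, sent rp 1 → ok
  r3: data parity 0, sent rp 0 → ok
Recompute each column's even parity and compare to cp:
  c0: data parity 1, sent cp 0 → mismatch
  c1: data parity 0, sent cp 0 → ok
  c2: data parity 0, sent cp 0 → ok
Exactly one row (r0) and one column (c0) fail → the flipped bit is at their intersection.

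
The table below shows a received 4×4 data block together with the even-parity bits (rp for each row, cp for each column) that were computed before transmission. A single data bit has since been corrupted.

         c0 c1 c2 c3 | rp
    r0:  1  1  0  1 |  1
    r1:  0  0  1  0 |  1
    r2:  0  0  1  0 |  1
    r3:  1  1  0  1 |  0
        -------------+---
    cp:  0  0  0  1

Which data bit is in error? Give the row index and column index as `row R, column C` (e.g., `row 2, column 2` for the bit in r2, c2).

row 3, column 3

Recompute each row's even parity and compare to rp:
  r0: data parity 1, sent rp 1 → ok
  r1: data parity 1, sent rp 1 → ok
  r2: data parity 1, sent rp 1 → ok
  r3: data parity 1, sent rp 0 → mismatch
Recompute each column's even parity and compare to cp:
  c0: data parity 0, sent cp 0 → ok
  c1: data parity 0, sent cp 0 → ok
  c2: data parity 0, sent cp 0 → ok
  c3: data parity 0, sent cp 1 → mismatch
Exactly one row (r3) and one column (c3) fail → the flipped bit is at their intersection.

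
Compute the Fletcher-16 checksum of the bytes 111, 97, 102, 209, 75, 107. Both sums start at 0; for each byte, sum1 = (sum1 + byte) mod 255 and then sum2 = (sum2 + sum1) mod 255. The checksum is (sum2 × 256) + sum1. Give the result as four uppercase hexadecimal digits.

94BF

Running sums (mod 255):
  after byte 0 (111): sum1=111, sum2=111
  after byte 1 (97): sum1=208, sum2=64
  after byte 2 (102): sum1=55, sum2=119
  after byte 3 (209): sum1=9, sum2=128
  after byte 4 (75): sum1=84, sum2=212
  after byte 5 (107): sum1=191, sum2=148
Checksum = sum2·256 + sum1 = 148·256 + 191 = 38079 = 0x94BF.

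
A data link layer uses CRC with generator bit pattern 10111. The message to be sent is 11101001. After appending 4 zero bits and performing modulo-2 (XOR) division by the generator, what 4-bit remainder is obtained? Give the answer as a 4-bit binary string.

1101

Append 4 zeros: 111010010000. Divide by 10111 (XOR where the leading bit is 1):
  pos 0: 11101 XOR 10111 = 01010
  pos 1: 10100 XOR 10111 = 00011
  pos 4: 11010 XOR 10111 = 01101
  pos 5: 11010 XOR 10111 = 01101
  pos 6: 11010 XOR 10111 = 01101
  pos 7: 11010 XOR 10111 = 01101
Remainder (last 4 bits) = 1101. This is the CRC / FCS.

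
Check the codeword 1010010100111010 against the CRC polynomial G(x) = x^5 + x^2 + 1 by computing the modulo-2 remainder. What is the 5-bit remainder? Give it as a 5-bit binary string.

00000

Modulo-2 division of 1010010100111010 by 100101:
  pos 0: 101001 XOR 100101 = 001100
  pos 2: 110001 XOR 100101 = 010100
  pos 3: 101000 XOR 100101 = 001101
  pos 5: 110101 XOR 100101 = 010000
  pos 6: 100001 XOR 100101 = 000100
  pos 9: 100101 XOR 100101 = 000000
Remainder = 00000 (zero — the frame passes the CRC check).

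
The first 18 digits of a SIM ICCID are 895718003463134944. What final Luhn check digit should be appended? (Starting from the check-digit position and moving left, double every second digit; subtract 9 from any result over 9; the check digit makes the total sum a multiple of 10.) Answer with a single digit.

Partial digits right→left: 4 4 9 4 3 1 3 6 4 3 0 0 8 1 7 5 9 8
Double every second digit counting from the check-digit position (so the 1st, 3rd, 5th, ... of the partial from the right).
  doubled (with −9 where >9): 8 9 6 6 8 0 7 5 9 → sum 58
  kept as-is: 4 4 1 6 3 0 1 5 8 → sum 32
Total = 58 + 32 = 90.
Check digit = (10 − (90 mod 10)) mod 10 = 0.

0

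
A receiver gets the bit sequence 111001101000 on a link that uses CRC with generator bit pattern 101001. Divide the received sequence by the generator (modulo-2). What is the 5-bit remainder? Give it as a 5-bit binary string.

Modulo-2 division of 111001101000 by 101001:
  pos 0: 111001 XOR 101001 = 010000
  pos 1: 100001 XOR 101001 = 001000
  pos 3: 100001 XOR 101001 = 001000
  pos 5: 100000 XOR 101001 = 001001
Remainder = 10010 (nonzero — an error is detected).

10010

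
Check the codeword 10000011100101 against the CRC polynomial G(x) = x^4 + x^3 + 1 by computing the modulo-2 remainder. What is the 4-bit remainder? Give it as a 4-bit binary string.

0000

Modulo-2 division of 10000011100101 by 11001:
  pos 0: 10000 XOR 11001 = 01001
  pos 1: 10010 XOR 11001 = 01011
  pos 2: 10111 XOR 11001 = 01110
  pos 3: 11101 XOR 11001 = 00100
  pos 5: 10010 XOR 11001 = 01011
  pos 6: 10110 XOR 11001 = 01111
  pos 7: 11111 XOR 11001 = 00110
  pos 9: 11001 XOR 11001 = 00000
Remainder = 0000 (zero — the frame passes the CRC check).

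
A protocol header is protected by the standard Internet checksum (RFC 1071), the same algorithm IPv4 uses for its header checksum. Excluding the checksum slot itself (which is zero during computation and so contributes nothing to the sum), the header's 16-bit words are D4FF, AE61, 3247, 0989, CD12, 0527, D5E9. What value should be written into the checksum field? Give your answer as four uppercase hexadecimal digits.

98AA

One's-complement addition (fold any carry out of bit 15 back into bit 0):
  0xD4FF + 0xAE61 = 0x18360 → wrap carry → 0x8361
  0x8361 + 0x3247 = 0x0B5A8
  0xB5A8 + 0x0989 = 0x0BF31
  0xBF31 + 0xCD12 = 0x18C43 → wrap carry → 0x8C44
  0x8C44 + 0x0527 = 0x0916B
  0x916B + 0xD5E9 = 0x16754 → wrap carry → 0x6755
One's-complement sum = 0x6755.
Checksum = ~0x6755 & 0xFFFF = 0x98AA.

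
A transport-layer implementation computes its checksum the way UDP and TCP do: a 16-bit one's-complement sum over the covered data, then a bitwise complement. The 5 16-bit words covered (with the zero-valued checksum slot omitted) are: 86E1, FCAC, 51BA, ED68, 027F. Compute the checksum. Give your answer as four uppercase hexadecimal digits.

3ACF

One's-complement addition (fold any carry out of bit 15 back into bit 0):
  0x86E1 + 0xFCAC = 0x1838D → wrap carry → 0x838E
  0x838E + 0x51BA = 0x0D548
  0xD548 + 0xED68 = 0x1C2B0 → wrap carry → 0xC2B1
  0xC2B1 + 0x027F = 0x0C530
One's-complement sum = 0xC530.
Checksum = ~0xC530 & 0xFFFF = 0x3ACF.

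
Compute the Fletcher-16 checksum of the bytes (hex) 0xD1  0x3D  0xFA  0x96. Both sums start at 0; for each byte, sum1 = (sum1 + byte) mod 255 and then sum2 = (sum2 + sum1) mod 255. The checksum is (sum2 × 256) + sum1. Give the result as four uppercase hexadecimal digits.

Running sums (mod 255):
  after byte 0 (0xD1): sum1=209, sum2=209
  after byte 1 (0x3D): sum1=15, sum2=224
  after byte 2 (0xFA): sum1=10, sum2=234
  after byte 3 (0x96): sum1=160, sum2=139
Checksum = sum2·256 + sum1 = 139·256 + 160 = 35744 = 0x8BA0.

8BA0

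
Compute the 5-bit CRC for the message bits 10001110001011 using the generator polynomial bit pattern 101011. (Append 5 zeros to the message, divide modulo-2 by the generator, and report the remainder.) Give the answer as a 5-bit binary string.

Append 5 zeros: 1000111000101100000. Divide by 101011 (XOR where the leading bit is 1):
  pos 0: 100011 XOR 101011 = 001000
  pos 2: 100010 XOR 101011 = 001001
  pos 4: 100100 XOR 101011 = 001111
  pos 6: 111110 XOR 101011 = 010101
  pos 7: 101011 XOR 101011 = 000000
  pos 13: 100000 XOR 101011 = 001011
Remainder (last 5 bits) = 01011. This is the CRC / FCS.

01011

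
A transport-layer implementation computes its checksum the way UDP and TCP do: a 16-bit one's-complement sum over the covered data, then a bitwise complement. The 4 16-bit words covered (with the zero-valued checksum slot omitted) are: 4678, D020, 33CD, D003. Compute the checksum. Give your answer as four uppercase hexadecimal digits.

E595

One's-complement addition (fold any carry out of bit 15 back into bit 0):
  0x4678 + 0xD020 = 0x11698 → wrap carry → 0x1699
  0x1699 + 0x33CD = 0x04A66
  0x4A66 + 0xD003 = 0x11A69 → wrap carry → 0x1A6A
One's-complement sum = 0x1A6A.
Checksum = ~0x1A6A & 0xFFFF = 0xE595.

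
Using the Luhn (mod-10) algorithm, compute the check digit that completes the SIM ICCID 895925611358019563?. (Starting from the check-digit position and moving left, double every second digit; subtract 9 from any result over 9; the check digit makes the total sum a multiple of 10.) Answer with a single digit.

Partial digits right→left: 3 6 5 9 1 0 8 5 3 1 1 6 5 2 9 5 9 8
Double every second digit counting from the check-digit position (so the 1st, 3rd, 5th, ... of the partial from the right).
  doubled (with −9 where >9): 6 1 2 7 6 2 1 9 9 → sum 43
  kept as-is: 6 9 0 5 1 6 2 5 8 → sum 42
Total = 43 + 42 = 85.
Check digit = (10 − (85 mod 10)) mod 10 = 5.

5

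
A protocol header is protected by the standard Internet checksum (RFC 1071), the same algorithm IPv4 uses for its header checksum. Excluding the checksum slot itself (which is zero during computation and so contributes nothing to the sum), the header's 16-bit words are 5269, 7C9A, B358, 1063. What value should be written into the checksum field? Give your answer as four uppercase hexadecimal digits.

One's-complement addition (fold any carry out of bit 15 back into bit 0):
  0x5269 + 0x7C9A = 0x0CF03
  0xCF03 + 0xB358 = 0x1825B → wrap carry → 0x825C
  0x825C + 0x1063 = 0x092BF
One's-complement sum = 0x92BF.
Checksum = ~0x92BF & 0xFFFF = 0x6D40.

6D40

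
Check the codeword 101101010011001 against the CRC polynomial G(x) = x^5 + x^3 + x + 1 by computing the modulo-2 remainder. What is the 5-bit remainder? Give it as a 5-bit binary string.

Modulo-2 division of 101101010011001 by 101011:
  pos 0: 101101 XOR 101011 = 000110
  pos 3: 110010 XOR 101011 = 011001
  pos 4: 110010 XOR 101011 = 011001
  pos 5: 110011 XOR 101011 = 011000
  pos 6: 110001 XOR 101011 = 011010
  pos 7: 110100 XOR 101011 = 011111
  pos 8: 111110 XOR 101011 = 010101
  pos 9: 101011 XOR 101011 = 000000
Remainder = 00000 (zero — the frame passes the CRC check).

00000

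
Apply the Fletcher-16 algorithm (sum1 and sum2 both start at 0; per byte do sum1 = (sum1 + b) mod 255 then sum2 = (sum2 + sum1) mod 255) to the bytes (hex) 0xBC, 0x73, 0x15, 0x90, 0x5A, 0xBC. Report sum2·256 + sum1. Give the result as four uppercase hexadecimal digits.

25EC

Running sums (mod 255):
  after byte 0 (0xBC): sum1=188, sum2=188
  after byte 1 (0x73): sum1=48, sum2=236
  after byte 2 (0x15): sum1=69, sum2=50
  after byte 3 (0x90): sum1=213, sum2=8
  after byte 4 (0x5A): sum1=48, sum2=56
  after byte 5 (0xBC): sum1=236, sum2=37
Checksum = sum2·256 + sum1 = 37·256 + 236 = 9708 = 0x25EC.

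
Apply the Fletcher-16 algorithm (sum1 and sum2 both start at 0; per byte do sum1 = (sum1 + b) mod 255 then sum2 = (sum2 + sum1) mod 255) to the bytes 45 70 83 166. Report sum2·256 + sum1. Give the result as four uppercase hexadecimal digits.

D46D

Running sums (mod 255):
  after byte 0 (45): sum1=45, sum2=45
  after byte 1 (70): sum1=115, sum2=160
  after byte 2 (83): sum1=198, sum2=103
  after byte 3 (166): sum1=109, sum2=212
Checksum = sum2·256 + sum1 = 212·256 + 109 = 54381 = 0xD46D.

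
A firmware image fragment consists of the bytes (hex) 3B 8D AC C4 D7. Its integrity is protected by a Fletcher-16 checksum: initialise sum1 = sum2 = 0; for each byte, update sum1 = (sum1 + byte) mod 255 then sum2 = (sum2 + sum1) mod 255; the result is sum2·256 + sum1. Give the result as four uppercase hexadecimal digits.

Running sums (mod 255):
  after byte 0 (3B): sum1=59, sum2=59
  after byte 1 (8D): sum1=200, sum2=4
  after byte 2 (AC): sum1=117, sum2=121
  after byte 3 (C4): sum1=58, sum2=179
  after byte 4 (D7): sum1=18, sum2=197
Checksum = sum2·256 + sum1 = 197·256 + 18 = 50450 = 0xC512.

C512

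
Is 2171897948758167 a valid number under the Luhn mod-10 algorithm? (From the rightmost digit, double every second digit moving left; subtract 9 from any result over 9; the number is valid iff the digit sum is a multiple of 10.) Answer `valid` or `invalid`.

From the right, keep odd positions and double even positions (subtract 9 from any doubled value over 9):
  doubled (positions 2,4,...): 3 7 5 8 5 7 5 4 → sum 44
  kept (positions 1,3,...): 7 1 5 8 9 9 1 1 → sum 41
Total = 85.
85 mod 10 = 5, so the number is invalid.

invalid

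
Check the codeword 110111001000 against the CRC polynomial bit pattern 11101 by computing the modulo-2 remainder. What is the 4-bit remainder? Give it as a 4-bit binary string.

Modulo-2 division of 110111001000 by 11101:
  pos 0: 11011 XOR 11101 = 00110
  pos 2: 11010 XOR 11101 = 00111
  pos 4: 11101 XOR 11101 = 00000
Remainder = 0000 (zero — the frame passes the CRC check).

0000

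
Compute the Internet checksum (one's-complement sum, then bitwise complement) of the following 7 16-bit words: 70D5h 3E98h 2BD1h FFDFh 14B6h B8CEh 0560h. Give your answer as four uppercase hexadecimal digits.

51FC

One's-complement addition (fold any carry out of bit 15 back into bit 0):
  0x70D5 + 0x3E98 = 0x0AF6D
  0xAF6D + 0x2BD1 = 0x0DB3E
  0xDB3E + 0xFFDF = 0x1DB1D → wrap carry → 0xDB1E
  0xDB1E + 0x14B6 = 0x0EFD4
  0xEFD4 + 0xB8CE = 0x1A8A2 → wrap carry → 0xA8A3
  0xA8A3 + 0x0560 = 0x0AE03
One's-complement sum = 0xAE03.
Checksum = ~0xAE03 & 0xFFFF = 0x51FC.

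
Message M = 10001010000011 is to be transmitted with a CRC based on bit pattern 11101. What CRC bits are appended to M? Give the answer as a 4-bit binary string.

0001

Append 4 zeros: 100010100000110000. Divide by 11101 (XOR where the leading bit is 1):
  pos 0: 10001 XOR 11101 = 01100
  pos 1: 11000 XOR 11101 = 00101
  pos 3: 10110 XOR 11101 = 01011
  pos 4: 10110 XOR 11101 = 01011
  pos 5: 10110 XOR 11101 = 01011
  pos 6: 10110 XOR 11101 = 01011
  pos 7: 10110 XOR 11101 = 01011
  pos 8: 10111 XOR 11101 = 01010
  pos 9: 10101 XOR 11101 = 01000
  pos 10: 10000 XOR 11101 = 01101
  pos 11: 11010 XOR 11101 = 00111
  pos 13: 11100 XOR 11101 = 00001
Remainder (last 4 bits) = 0001. This is the CRC / FCS.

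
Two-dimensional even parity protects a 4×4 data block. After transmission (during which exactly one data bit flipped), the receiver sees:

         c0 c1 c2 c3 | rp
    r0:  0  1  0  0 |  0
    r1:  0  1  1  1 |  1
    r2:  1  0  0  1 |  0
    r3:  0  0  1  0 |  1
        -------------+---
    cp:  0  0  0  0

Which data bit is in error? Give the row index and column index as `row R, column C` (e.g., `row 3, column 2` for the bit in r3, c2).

Recompute each row's even parity and compare to rp:
  r0: data parity 1, sent rp 0 → mismatch
  r1: data parity 1, sent rp 1 → ok
  r2: data parity 0, sent rp 0 → ok
  r3: data parity 1, sent rp 1 → ok
Recompute each column's even parity and compare to cp:
  c0: data parity 1, sent cp 0 → mismatch
  c1: data parity 0, sent cp 0 → ok
  c2: data parity 0, sent cp 0 → ok
  c3: data parity 0, sent cp 0 → ok
Exactly one row (r0) and one column (c0) fail → the flipped bit is at their intersection.

row 0, column 0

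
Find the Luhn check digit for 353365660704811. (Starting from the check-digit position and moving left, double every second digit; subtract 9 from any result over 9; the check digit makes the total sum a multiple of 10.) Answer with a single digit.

2

Partial digits right→left: 1 1 8 4 0 7 0 6 6 5 6 3 3 5 3
Double every second digit counting from the check-digit position (so the 1st, 3rd, 5th, ... of the partial from the right).
  doubled (with −9 where >9): 2 7 0 0 3 3 6 6 → sum 27
  kept as-is: 1 4 7 6 5 3 5 → sum 31
Total = 27 + 31 = 58.
Check digit = (10 − (58 mod 10)) mod 10 = 2.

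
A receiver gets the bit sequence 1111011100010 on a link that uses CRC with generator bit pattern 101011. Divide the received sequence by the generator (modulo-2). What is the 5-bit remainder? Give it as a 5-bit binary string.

00000

Modulo-2 division of 1111011100010 by 101011:
  pos 0: 111101 XOR 101011 = 010110
  pos 1: 101101 XOR 101011 = 000110
  pos 4: 110100 XOR 101011 = 011111
  pos 5: 111110 XOR 101011 = 010101
  pos 6: 101011 XOR 101011 = 000000
Remainder = 00000 (zero — the frame passes the CRC check).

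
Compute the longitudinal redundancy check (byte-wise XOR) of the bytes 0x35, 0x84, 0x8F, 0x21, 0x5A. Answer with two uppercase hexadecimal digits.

XOR the bytes together:
  start with 0x35
  0x35 ⊕ 0x84 = 0xB1
  0xB1 ⊕ 0x8F = 0x3E
  0x3E ⊕ 0x21 = 0x1F
  0x1F ⊕ 0x5A = 0x45

45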